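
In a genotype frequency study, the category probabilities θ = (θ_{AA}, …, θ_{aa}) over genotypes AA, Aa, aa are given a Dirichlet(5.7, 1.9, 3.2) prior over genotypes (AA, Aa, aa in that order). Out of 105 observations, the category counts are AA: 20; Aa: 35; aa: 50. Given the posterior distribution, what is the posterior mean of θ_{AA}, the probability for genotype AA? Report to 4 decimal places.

The Dirichlet prior is conjugate to the Multinomial likelihood: each posterior αⱼ = prior αⱼ + observed count nⱼ.
Posterior concentration: (25.7, 36.9, 53.2), total = 115.8.
E[θ_{AA}|data] = α_{AA}/Σα = 25.7/115.8 = 0.2219.

0.2219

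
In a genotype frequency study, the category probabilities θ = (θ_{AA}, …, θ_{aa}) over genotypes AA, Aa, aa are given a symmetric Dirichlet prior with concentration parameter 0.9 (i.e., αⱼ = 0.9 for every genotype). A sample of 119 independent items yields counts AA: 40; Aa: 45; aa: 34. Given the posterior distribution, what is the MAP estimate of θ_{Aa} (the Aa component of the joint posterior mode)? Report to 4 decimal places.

The Dirichlet prior is conjugate to the Multinomial likelihood: each posterior αⱼ = prior αⱼ + observed count nⱼ.
Posterior concentration: (40.9, 45.9, 34.9), total = 121.7.
Joint mode component: (α_{Aa}−1)/(Σα−K) = 44.9/118.7 = 0.3783.

0.3783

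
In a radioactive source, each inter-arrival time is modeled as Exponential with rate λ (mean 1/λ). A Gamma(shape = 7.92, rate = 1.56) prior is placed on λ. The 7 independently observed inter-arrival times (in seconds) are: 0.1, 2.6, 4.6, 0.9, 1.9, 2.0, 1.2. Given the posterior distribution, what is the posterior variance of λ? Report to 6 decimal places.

0.067566

With a Gamma(shape α, rate β) prior on the exponential rate λ, the posterior after n observations with total T = Σxᵢ is Gamma(α+n, β+T).
Sum of observations T = 13.3 seconds; n = 7.
Posterior: Gamma(7.92+7, 1.56+13.3) = Gamma(14.92, 14.86).
Var = α/β² = 0.067566.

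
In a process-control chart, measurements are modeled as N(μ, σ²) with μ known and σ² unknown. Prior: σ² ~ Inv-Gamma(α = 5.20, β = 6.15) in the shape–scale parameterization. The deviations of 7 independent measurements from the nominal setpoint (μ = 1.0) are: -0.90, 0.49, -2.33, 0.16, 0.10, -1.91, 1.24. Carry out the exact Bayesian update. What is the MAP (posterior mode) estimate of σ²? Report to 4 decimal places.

1.2371

With known mean μ and an Inverse-Gamma(α, β) prior on σ², the Normal likelihood is conjugate: posterior is Inv-Gamma(α + n/2, β + Σ(xᵢ−μ)²/2).
Σ(xᵢ−μ)² = (-0.90)² + (0.49)² + (-2.33)² + (0.16)² + (0.10)² + (-1.91)² + (1.24)² = 11.7003.
Posterior: Inv-Gamma(5.20 + 7/2, 6.15 + 11.7003/2) = Inv-Gamma(8.70, 12.00015).
Mode = β/(α+1) = 12.00015/9.70 = 1.2371.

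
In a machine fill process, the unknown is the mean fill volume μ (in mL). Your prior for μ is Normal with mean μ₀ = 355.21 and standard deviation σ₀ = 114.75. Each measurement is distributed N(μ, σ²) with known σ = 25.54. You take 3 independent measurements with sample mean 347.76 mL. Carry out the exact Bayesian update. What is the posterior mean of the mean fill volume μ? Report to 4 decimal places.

For Normal data with known variance σ², a Normal(μ₀, σ₀²) prior on μ is conjugate. Posterior precision = 1/σ₀² + n/σ²; posterior mean is the precision-weighted average of μ₀ and x̄.
n·x̄ = 3·347.76 = 1043.28.
σ₀² = 114.75² = 13167.5625, σ² = 25.54² = 652.2916; σ² + n·σ₀² = 652.2916 + 3·13167.5625 = 40154.9791.
Posterior mean = (μ₀/σ₀² + n·x̄/σ²)/(1/σ₀² + n/σ²) = (σ²·μ₀ + σ₀²·n·x̄)/(σ² + n·σ₀²) = (652.2916·355.21 + 13167.5625·1043.28)/40154.9791 = 13969155.104236/40154.9791 = 347.8810.

347.8810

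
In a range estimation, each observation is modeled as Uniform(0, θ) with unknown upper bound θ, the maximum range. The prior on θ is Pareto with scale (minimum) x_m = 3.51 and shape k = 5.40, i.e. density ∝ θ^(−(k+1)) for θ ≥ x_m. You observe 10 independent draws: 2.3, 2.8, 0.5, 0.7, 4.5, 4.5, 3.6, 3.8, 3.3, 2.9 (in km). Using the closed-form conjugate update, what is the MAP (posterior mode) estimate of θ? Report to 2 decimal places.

4.50

A Pareto(scale x_m, shape k) prior on the upper bound θ of Uniform(0, θ) is conjugate: posterior is Pareto(max(x_m, max xᵢ), k + n).
Sample maximum = 4.5; prior scale x_m = 3.51 → posterior scale = max = 4.50.
Posterior shape = 5.40 + 10 = 15.40.
The Pareto density is decreasing on [x_m, ∞), so the mode is x_m = 4.50.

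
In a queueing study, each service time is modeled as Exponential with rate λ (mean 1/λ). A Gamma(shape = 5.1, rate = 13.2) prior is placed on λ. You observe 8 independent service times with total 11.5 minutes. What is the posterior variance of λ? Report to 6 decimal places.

With a Gamma(shape α, rate β) prior on the exponential rate λ, the posterior after n observations with total T = Σxᵢ is Gamma(α+n, β+T).
Posterior: Gamma(5.1+8, 13.2+11.5) = Gamma(13.1, 24.7).
Var = α/β² = 0.021472.

0.021472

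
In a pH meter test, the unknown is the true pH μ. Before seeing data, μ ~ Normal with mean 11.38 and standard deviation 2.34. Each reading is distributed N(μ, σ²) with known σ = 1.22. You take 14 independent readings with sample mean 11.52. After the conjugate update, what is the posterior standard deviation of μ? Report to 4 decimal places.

For Normal data with known variance σ², a Normal(μ₀, σ₀²) prior on μ is conjugate. Posterior precision = 1/σ₀² + n/σ²; posterior mean is the precision-weighted average of μ₀ and x̄.
σ₀² = 2.34² = 5.4756, σ² = 1.22² = 1.4884; σ² + n·σ₀² = 1.4884 + 14·5.4756 = 78.1468.
Posterior precision = 1/σ₀² + n/σ² = 1/5.4756 + 14/1.4884 = (σ² + n·σ₀²)/(σ₀²σ²) = 78.1468/(5.4756·1.4884); posterior variance σₙ² = σ₀²σ²/(σ² + n·σ₀²) = 5.4756·1.4884/78.1468 = 0.104289.
Posterior SD = √σₙ² = √(5.4756·1.4884/78.1468) = 0.3229.

0.3229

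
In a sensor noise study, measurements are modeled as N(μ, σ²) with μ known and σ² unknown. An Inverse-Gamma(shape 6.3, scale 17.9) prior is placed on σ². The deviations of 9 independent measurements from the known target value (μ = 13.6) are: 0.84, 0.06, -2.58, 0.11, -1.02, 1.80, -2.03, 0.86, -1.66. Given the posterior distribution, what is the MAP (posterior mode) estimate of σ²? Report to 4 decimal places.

2.3337

With known mean μ and an Inverse-Gamma(α, β) prior on σ², the Normal likelihood is conjugate: posterior is Inv-Gamma(α + n/2, β + Σ(xᵢ−μ)²/2).
Σ(xᵢ−μ)² = (0.84)² + (0.06)² + (-2.58)² + (0.11)² + (-1.02)² + (1.80)² + (-2.03)² + (0.86)² + (-1.66)² = 19.2742.
Posterior: Inv-Gamma(6.3 + 9/2, 17.9 + 19.2742/2) = Inv-Gamma(10.80, 27.53710).
Mode = β/(α+1) = 27.53710/11.80 = 2.3337.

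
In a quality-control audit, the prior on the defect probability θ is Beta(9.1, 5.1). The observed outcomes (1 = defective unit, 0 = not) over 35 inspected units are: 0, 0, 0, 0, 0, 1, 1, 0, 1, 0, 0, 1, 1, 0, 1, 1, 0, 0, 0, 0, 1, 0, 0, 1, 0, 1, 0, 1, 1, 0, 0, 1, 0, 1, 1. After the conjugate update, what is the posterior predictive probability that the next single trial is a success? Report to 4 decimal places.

0.4898

The Beta prior is conjugate to a Binomial/Bernoulli likelihood; the update adds successes to α and failures to β.
Posterior: Beta(α+k, β+n−k) = Beta(9.1+15, 5.1+20) = Beta(24.1, 25.1).
For a single future Bernoulli trial, P(success | data) = α/(α+β) = 0.4898.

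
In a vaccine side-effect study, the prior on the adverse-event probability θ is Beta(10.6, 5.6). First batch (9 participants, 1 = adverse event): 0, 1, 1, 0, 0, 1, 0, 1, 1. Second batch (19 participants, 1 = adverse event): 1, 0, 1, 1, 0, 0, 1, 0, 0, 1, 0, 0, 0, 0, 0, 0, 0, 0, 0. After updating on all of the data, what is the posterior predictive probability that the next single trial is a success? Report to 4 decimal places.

0.4661

The Beta prior is conjugate to a Binomial/Bernoulli likelihood; the update adds successes to α and failures to β.
After batch 1: Beta(10.6+5, 5.6+4) = Beta(15.6, 9.6).
After batch 2: Beta(15.6+5, 9.6+14) = Beta(20.6, 23.6).
For a single future Bernoulli trial, P(success | data) = α/(α+β) = 0.4661.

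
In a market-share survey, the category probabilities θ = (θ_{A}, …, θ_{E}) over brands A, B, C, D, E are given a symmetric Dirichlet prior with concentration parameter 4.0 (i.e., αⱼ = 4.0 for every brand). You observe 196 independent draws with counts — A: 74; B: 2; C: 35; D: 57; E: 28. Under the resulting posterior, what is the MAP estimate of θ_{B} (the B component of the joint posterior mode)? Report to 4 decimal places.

The Dirichlet prior is conjugate to the Multinomial likelihood: each posterior αⱼ = prior αⱼ + observed count nⱼ.
Posterior concentration: (78.0, 6.0, 39.0, 61.0, 32.0), total = 216.0.
Joint mode component: (α_{B}−1)/(Σα−K) = 5.0/211.0 = 0.0237.

0.0237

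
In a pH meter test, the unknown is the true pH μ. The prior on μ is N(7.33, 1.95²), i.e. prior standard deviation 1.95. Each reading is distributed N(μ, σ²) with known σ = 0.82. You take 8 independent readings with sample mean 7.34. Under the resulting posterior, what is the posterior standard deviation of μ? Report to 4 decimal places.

0.2868

For Normal data with known variance σ², a Normal(μ₀, σ₀²) prior on μ is conjugate. Posterior precision = 1/σ₀² + n/σ²; posterior mean is the precision-weighted average of μ₀ and x̄.
σ₀² = 1.95² = 3.8025, σ² = 0.82² = 0.6724; σ² + n·σ₀² = 0.6724 + 8·3.8025 = 31.0924.
Posterior precision = 1/σ₀² + n/σ² = 1/3.8025 + 8/0.6724 = (σ² + n·σ₀²)/(σ₀²σ²) = 31.0924/(3.8025·0.6724); posterior variance σₙ² = σ₀²σ²/(σ² + n·σ₀²) = 3.8025·0.6724/31.0924 = 0.082232.
Posterior SD = √σₙ² = √(3.8025·0.6724/31.0924) = 0.2868.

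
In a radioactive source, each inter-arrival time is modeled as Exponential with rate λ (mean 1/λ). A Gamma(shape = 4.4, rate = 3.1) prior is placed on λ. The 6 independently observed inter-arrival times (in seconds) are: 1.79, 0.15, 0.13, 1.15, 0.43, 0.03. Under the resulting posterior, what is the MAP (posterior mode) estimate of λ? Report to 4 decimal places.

With a Gamma(shape α, rate β) prior on the exponential rate λ, the posterior after n observations with total T = Σxᵢ is Gamma(α+n, β+T).
Sum of observations T = 3.68 seconds; n = 6.
Posterior: Gamma(4.4+6, 3.1+3.68) = Gamma(10.4, 6.78).
Mode = (α−1)/β = 1.3864.

1.3864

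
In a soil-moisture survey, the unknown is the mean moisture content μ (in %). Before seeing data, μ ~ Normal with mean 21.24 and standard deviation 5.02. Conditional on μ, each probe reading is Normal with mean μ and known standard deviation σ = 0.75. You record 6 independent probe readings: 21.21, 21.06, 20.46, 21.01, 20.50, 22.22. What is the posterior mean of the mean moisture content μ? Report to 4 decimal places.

21.0773

For Normal data with known variance σ², a Normal(μ₀, σ₀²) prior on μ is conjugate. Posterior precision = 1/σ₀² + n/σ²; posterior mean is the precision-weighted average of μ₀ and x̄.
Σxᵢ = 21.21 + 21.06 + 20.46 + 21.01 + 20.50 + 22.22 = 126.46, so n·x̄ = 126.46.
σ₀² = 5.02² = 25.2004, σ² = 0.75² = 0.5625; σ² + n·σ₀² = 0.5625 + 6·25.2004 = 151.7649.
Posterior mean = (μ₀/σ₀² + n·x̄/σ²)/(1/σ₀² + n/σ²) = (σ²·μ₀ + σ₀²·n·x̄)/(σ² + n·σ₀²) = (0.5625·21.24 + 25.2004·126.46)/151.7649 = 3198.790084/151.7649 = 21.0773.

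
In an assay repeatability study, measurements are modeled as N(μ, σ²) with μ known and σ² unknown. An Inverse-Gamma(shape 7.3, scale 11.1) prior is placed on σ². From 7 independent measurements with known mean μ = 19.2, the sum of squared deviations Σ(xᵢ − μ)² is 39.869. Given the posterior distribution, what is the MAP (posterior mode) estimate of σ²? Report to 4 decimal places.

2.6300

With known mean μ and an Inverse-Gamma(α, β) prior on σ², the Normal likelihood is conjugate: posterior is Inv-Gamma(α + n/2, β + Σ(xᵢ−μ)²/2).
Posterior: Inv-Gamma(7.3 + 7/2, 11.1 + 39.869/2) = Inv-Gamma(10.80, 31.0345).
Mode = β/(α+1) = 31.0345/11.80 = 2.6300.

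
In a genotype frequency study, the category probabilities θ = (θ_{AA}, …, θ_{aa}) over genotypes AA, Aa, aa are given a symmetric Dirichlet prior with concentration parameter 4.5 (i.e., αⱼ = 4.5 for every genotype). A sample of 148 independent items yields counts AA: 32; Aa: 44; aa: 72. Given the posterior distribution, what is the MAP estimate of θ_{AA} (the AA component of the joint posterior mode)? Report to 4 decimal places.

0.2240

The Dirichlet prior is conjugate to the Multinomial likelihood: each posterior αⱼ = prior αⱼ + observed count nⱼ.
Posterior concentration: (36.5, 48.5, 76.5), total = 161.5.
Joint mode component: (α_{AA}−1)/(Σα−K) = 35.5/158.5 = 0.2240.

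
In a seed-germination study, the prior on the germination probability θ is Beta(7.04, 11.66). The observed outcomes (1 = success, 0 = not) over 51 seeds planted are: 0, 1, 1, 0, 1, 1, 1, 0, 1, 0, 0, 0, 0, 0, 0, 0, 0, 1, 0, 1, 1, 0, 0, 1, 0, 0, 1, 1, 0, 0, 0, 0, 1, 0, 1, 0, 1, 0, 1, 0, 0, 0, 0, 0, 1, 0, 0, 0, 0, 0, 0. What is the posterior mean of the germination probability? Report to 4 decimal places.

0.3449

The Beta prior is conjugate to a Binomial/Bernoulli likelihood; the update adds successes to α and failures to β.
Posterior: Beta(α+k, β+n−k) = Beta(7.04+17, 11.66+34) = Beta(24.04, 45.66).
Posterior mean = α/(α+β) = 24.04/69.70 = 0.3449.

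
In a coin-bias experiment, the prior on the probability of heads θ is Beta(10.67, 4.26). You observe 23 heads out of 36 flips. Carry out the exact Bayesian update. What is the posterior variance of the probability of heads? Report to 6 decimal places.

The Beta prior is conjugate to a Binomial/Bernoulli likelihood; the update adds successes to α and failures to β.
Posterior: Beta(α+k, β+n−k) = Beta(10.67+23, 4.26+13) = Beta(33.67, 17.26).
Var = αβ/((α+β)²(α+β+1)) = 33.67·17.26/(50.93²·51.93) = 0.004314.

0.004314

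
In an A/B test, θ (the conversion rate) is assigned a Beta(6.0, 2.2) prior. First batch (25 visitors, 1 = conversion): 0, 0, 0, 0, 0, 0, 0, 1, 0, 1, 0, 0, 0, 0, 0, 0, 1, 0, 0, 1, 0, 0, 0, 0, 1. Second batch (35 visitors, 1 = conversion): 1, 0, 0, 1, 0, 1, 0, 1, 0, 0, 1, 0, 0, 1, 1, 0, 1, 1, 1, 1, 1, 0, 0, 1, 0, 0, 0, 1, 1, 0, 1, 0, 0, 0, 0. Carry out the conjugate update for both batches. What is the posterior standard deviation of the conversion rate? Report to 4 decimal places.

The Beta prior is conjugate to a Binomial/Bernoulli likelihood; the update adds successes to α and failures to β.
After batch 1: Beta(6.0+5, 2.2+20) = Beta(11.0, 22.2).
After batch 2: Beta(11.0+16, 22.2+19) = Beta(27.0, 41.2).
Var = αβ/((α+β)²(α+β+1)) = 27.0·41.2/(68.2²·69.2) = 0.00345610; SD = √0.00345610 = 0.0588.

0.0588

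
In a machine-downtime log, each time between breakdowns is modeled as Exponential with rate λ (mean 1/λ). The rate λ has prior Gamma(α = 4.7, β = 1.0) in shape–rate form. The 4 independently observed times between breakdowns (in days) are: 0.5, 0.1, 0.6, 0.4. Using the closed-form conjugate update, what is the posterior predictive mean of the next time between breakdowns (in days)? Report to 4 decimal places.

0.3377

With a Gamma(shape α, rate β) prior on the exponential rate λ, the posterior after n observations with total T = Σxᵢ is Gamma(α+n, β+T).
Sum of observations T = 1.6 days; n = 4.
Posterior: Gamma(4.7+4, 1.0+1.6) = Gamma(8.7, 2.6).
The predictive distribution for the next observation is Lomax; its mean is β/(α−1) = 2.6/7.7 = 0.3377.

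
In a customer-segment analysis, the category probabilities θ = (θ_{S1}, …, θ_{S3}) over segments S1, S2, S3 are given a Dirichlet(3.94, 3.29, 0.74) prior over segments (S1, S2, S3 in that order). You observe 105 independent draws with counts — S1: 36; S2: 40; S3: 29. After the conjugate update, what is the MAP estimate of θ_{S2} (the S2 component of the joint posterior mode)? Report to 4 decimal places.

0.3846

The Dirichlet prior is conjugate to the Multinomial likelihood: each posterior αⱼ = prior αⱼ + observed count nⱼ.
Posterior concentration: (39.94, 43.29, 29.74), total = 112.97.
Joint mode component: (α_{S2}−1)/(Σα−K) = 42.29/109.97 = 0.3846.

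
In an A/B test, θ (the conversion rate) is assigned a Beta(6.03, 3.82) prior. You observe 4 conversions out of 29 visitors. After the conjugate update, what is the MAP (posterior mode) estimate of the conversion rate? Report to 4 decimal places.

The Beta prior is conjugate to a Binomial/Bernoulli likelihood; the update adds successes to α and failures to β.
Posterior: Beta(α+k, β+n−k) = Beta(6.03+4, 3.82+25) = Beta(10.03, 28.82).
Mode of Beta(a,b) for a,b>1 is (a−1)/(a+b−2) = 9.03/36.85 = 0.2450.

0.2450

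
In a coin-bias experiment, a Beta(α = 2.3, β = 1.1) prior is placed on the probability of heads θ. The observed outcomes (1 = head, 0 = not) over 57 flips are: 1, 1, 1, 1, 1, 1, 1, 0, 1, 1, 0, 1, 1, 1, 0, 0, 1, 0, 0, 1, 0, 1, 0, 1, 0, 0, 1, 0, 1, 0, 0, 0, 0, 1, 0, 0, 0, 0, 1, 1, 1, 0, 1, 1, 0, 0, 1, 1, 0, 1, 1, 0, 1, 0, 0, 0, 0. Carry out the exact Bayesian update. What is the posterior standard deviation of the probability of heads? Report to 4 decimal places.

0.0638

The Beta prior is conjugate to a Binomial/Bernoulli likelihood; the update adds successes to α and failures to β.
Posterior: Beta(α+k, β+n−k) = Beta(2.3+29, 1.1+28) = Beta(31.3, 29.1).
Var = αβ/((α+β)²(α+β+1)) = 31.3·29.1/(60.4²·61.4) = 0.00406626; SD = √0.00406626 = 0.0638.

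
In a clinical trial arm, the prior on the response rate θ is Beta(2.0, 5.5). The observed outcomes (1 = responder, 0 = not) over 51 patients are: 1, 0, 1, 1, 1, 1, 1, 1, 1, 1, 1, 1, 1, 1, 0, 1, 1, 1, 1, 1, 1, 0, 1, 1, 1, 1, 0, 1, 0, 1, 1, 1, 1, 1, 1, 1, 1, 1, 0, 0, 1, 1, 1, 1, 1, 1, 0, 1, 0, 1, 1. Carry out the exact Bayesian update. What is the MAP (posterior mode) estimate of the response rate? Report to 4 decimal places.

0.7611

The Beta prior is conjugate to a Binomial/Bernoulli likelihood; the update adds successes to α and failures to β.
Posterior: Beta(α+k, β+n−k) = Beta(2.0+42, 5.5+9) = Beta(44.0, 14.5).
Mode of Beta(a,b) for a,b>1 is (a−1)/(a+b−2) = 43.0/56.5 = 0.7611.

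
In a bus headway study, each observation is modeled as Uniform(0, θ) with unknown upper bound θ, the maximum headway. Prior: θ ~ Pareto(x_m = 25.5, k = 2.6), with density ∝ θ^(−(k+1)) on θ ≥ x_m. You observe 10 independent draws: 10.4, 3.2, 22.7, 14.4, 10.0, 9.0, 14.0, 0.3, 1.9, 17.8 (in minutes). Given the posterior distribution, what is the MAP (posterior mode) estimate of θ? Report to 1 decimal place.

A Pareto(scale x_m, shape k) prior on the upper bound θ of Uniform(0, θ) is conjugate: posterior is Pareto(max(x_m, max xᵢ), k + n).
Sample maximum = 22.7; prior scale x_m = 25.5 → posterior scale = max = 25.5.
Posterior shape = 2.6 + 10 = 12.6.
The Pareto density is decreasing on [x_m, ∞), so the mode is x_m = 25.5.

25.5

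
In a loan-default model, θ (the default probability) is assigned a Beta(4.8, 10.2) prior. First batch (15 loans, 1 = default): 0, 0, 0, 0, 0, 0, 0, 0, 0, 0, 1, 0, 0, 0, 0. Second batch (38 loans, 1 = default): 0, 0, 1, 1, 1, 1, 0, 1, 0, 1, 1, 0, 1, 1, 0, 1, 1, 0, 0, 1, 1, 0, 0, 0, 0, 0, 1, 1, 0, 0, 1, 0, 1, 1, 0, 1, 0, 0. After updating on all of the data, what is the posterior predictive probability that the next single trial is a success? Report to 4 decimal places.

0.3647

The Beta prior is conjugate to a Binomial/Bernoulli likelihood; the update adds successes to α and failures to β.
After batch 1: Beta(4.8+1, 10.2+14) = Beta(5.8, 24.2).
After batch 2: Beta(5.8+19, 24.2+19) = Beta(24.8, 43.2).
For a single future Bernoulli trial, P(success | data) = α/(α+β) = 0.3647.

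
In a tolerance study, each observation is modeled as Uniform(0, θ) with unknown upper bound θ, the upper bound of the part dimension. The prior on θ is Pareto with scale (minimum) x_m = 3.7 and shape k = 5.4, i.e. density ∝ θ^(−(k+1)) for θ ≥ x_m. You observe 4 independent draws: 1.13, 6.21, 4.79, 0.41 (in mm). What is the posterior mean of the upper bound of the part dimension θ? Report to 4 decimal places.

A Pareto(scale x_m, shape k) prior on the upper bound θ of Uniform(0, θ) is conjugate: posterior is Pareto(max(x_m, max xᵢ), k + n).
Sample maximum = 6.21; prior scale x_m = 3.7 → posterior scale = max = 6.21.
Posterior shape = 5.4 + 4 = 9.4.
E[θ|data] = k·x_m/(k−1) = 9.4·6.21/8.4 = 6.9493.

6.9493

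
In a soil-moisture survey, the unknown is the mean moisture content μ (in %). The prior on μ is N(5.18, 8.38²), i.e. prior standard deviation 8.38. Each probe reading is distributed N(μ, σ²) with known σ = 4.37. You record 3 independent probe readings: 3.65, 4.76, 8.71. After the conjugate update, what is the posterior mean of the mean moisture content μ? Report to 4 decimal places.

For Normal data with known variance σ², a Normal(μ₀, σ₀²) prior on μ is conjugate. Posterior precision = 1/σ₀² + n/σ²; posterior mean is the precision-weighted average of μ₀ and x̄.
Σxᵢ = 3.65 + 4.76 + 8.71 = 17.12, so n·x̄ = 17.12.
σ₀² = 8.38² = 70.2244, σ² = 4.37² = 19.0969; σ² + n·σ₀² = 19.0969 + 3·70.2244 = 229.7701.
Posterior mean = (μ₀/σ₀² + n·x̄/σ²)/(1/σ₀² + n/σ²) = (σ²·μ₀ + σ₀²·n·x̄)/(σ² + n·σ₀²) = (19.0969·5.18 + 70.2244·17.12)/229.7701 = 1301.16367/229.7701 = 5.6629.

5.6629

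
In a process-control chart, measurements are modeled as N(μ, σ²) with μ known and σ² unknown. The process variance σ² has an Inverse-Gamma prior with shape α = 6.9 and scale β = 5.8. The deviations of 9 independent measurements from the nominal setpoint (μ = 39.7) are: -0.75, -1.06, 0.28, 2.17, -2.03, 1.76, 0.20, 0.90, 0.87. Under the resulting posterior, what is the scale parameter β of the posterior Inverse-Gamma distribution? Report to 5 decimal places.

13.44940

With known mean μ and an Inverse-Gamma(α, β) prior on σ², the Normal likelihood is conjugate: posterior is Inv-Gamma(α + n/2, β + Σ(xᵢ−μ)²/2).
Σ(xᵢ−μ)² = (-0.75)² + (-1.06)² + (0.28)² + (2.17)² + (-2.03)² + (1.76)² + (0.20)² + (0.90)² + (0.87)² = 15.2988.
Posterior: Inv-Gamma(6.9 + 9/2, 5.8 + 15.2988/2) = Inv-Gamma(11.40, 13.44940).
Posterior β = 13.44940.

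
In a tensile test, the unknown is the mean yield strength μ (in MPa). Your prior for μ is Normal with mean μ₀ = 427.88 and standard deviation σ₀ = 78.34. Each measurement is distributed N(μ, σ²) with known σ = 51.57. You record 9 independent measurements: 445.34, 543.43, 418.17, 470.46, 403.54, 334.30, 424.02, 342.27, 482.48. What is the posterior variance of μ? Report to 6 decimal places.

For Normal data with known variance σ², a Normal(μ₀, σ₀²) prior on μ is conjugate. Posterior precision = 1/σ₀² + n/σ²; posterior mean is the precision-weighted average of μ₀ and x̄.
σ₀² = 78.34² = 6137.1556, σ² = 51.57² = 2659.4649; σ² + n·σ₀² = 2659.4649 + 9·6137.1556 = 57893.8653.
Posterior precision = 1/σ₀² + n/σ² = 1/6137.1556 + 9/2659.4649 = (σ² + n·σ₀²)/(σ₀²σ²) = 57893.8653/(6137.1556·2659.4649); posterior variance σₙ² = σ₀²σ²/(σ² + n·σ₀²) = 6137.1556·2659.4649/57893.8653 = 281.921924.

281.921924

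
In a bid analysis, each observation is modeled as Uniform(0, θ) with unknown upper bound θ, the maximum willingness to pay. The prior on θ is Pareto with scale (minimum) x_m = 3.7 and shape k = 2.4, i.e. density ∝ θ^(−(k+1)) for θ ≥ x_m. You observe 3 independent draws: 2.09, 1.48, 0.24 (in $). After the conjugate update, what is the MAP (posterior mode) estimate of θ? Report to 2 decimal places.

3.70

A Pareto(scale x_m, shape k) prior on the upper bound θ of Uniform(0, θ) is conjugate: posterior is Pareto(max(x_m, max xᵢ), k + n).
Sample maximum = 2.09; prior scale x_m = 3.7 → posterior scale = max = 3.70.
Posterior shape = 2.4 + 3 = 5.4.
The Pareto density is decreasing on [x_m, ∞), so the mode is x_m = 3.70.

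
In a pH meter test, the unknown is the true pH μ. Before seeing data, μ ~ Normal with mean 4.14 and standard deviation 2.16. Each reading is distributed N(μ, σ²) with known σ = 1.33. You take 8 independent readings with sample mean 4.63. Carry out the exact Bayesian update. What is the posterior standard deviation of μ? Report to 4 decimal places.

0.4595

For Normal data with known variance σ², a Normal(μ₀, σ₀²) prior on μ is conjugate. Posterior precision = 1/σ₀² + n/σ²; posterior mean is the precision-weighted average of μ₀ and x̄.
σ₀² = 2.16² = 4.6656, σ² = 1.33² = 1.7689; σ² + n·σ₀² = 1.7689 + 8·4.6656 = 39.0937.
Posterior precision = 1/σ₀² + n/σ² = 1/4.6656 + 8/1.7689 = (σ² + n·σ₀²)/(σ₀²σ²) = 39.0937/(4.6656·1.7689); posterior variance σₙ² = σ₀²σ²/(σ² + n·σ₀²) = 4.6656·1.7689/39.0937 = 0.211108.
Posterior SD = √σₙ² = √(4.6656·1.7689/39.0937) = 0.4595.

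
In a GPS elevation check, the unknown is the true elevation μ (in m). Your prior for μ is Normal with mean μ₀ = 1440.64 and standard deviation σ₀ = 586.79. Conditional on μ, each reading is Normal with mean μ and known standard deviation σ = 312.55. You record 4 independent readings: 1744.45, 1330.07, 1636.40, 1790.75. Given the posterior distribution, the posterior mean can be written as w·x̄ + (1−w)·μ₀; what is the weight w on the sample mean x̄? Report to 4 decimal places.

For Normal data with known variance σ², a Normal(μ₀, σ₀²) prior on μ is conjugate. Posterior precision = 1/σ₀² + n/σ²; posterior mean is the precision-weighted average of μ₀ and x̄.
σ₀² = 586.79² = 344322.5041, σ² = 312.55² = 97687.5025. Prior precision 1/σ₀² = 1/344322.5041; data precision n/σ² = 4/97687.5025.
w = (n/σ²)/(1/σ₀² + n/σ²) = n·σ₀²/(σ² + n·σ₀²) = 4·344322.5041/(97687.5025 + 4·344322.5041) = 1377290.0164/1474977.5189 = 0.9338.

0.9338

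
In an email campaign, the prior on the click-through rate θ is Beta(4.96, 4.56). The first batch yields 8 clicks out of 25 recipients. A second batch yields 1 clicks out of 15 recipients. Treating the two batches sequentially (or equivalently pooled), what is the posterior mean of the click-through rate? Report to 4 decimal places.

0.2819

The Beta prior is conjugate to a Binomial/Bernoulli likelihood; the update adds successes to α and failures to β.
After batch 1: Beta(4.96+8, 4.56+17) = Beta(12.96, 21.56).
After batch 2: Beta(12.96+1, 21.56+14) = Beta(13.96, 35.56).
Posterior mean = α/(α+β) = 13.96/49.52 = 0.2819.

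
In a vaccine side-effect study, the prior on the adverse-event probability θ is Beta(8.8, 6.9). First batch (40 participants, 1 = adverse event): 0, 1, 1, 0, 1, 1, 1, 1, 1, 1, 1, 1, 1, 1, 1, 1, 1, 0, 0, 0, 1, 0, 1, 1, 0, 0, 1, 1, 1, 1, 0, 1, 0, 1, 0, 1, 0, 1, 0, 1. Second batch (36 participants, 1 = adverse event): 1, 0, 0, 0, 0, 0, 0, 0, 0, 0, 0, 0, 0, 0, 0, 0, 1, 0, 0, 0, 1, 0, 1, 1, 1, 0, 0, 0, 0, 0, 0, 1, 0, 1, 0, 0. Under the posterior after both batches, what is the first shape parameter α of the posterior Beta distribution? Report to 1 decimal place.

The Beta prior is conjugate to a Binomial/Bernoulli likelihood; the update adds successes to α and failures to β.
After batch 1: Beta(8.8+27, 6.9+13) = Beta(35.8, 19.9).
After batch 2: Beta(35.8+8, 19.9+28) = Beta(43.8, 47.9).
Posterior α = 43.8.

43.8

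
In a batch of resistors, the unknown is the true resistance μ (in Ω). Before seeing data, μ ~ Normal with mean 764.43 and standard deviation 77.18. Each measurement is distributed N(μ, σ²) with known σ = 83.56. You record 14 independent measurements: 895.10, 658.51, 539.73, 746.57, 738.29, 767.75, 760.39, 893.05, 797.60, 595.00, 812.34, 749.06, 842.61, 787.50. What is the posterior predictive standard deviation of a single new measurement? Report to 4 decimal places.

86.2698

For Normal data with known variance σ², a Normal(μ₀, σ₀²) prior on μ is conjugate. Posterior precision = 1/σ₀² + n/σ²; posterior mean is the precision-weighted average of μ₀ and x̄.
σ₀² = 77.18² = 5956.7524, σ² = 83.56² = 6982.2736; σ² + n·σ₀² = 6982.2736 + 14·5956.7524 = 90376.8072.
Posterior precision = 1/σ₀² + n/σ² = 1/5956.7524 + 14/6982.2736 = (σ² + n·σ₀²)/(σ₀²σ²) = 90376.8072/(5956.7524·6982.2736); posterior variance σₙ² = σ₀²σ²/(σ² + n·σ₀²) = 5956.7524·6982.2736/90376.8072 = 460.202969.
Predictive variance for one new observation = σₙ² + σ² = 5956.7524·6982.2736/90376.8072 + 6982.2736 = σ²·(σ₀² + 90376.8072)/90376.8072 = 6982.2736·96333.5596/90376.8072 = 7442.476569; SD = √(6982.2736·96333.5596/90376.8072) = 86.2698.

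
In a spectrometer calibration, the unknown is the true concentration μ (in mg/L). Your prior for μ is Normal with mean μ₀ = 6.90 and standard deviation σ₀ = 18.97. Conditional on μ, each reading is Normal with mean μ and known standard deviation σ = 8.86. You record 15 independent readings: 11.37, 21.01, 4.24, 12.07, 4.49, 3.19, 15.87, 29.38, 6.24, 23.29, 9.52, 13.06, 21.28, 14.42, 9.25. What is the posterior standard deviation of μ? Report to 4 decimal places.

For Normal data with known variance σ², a Normal(μ₀, σ₀²) prior on μ is conjugate. Posterior precision = 1/σ₀² + n/σ²; posterior mean is the precision-weighted average of μ₀ and x̄.
σ₀² = 18.97² = 359.8609, σ² = 8.86² = 78.4996; σ² + n·σ₀² = 78.4996 + 15·359.8609 = 5476.4131.
Posterior precision = 1/σ₀² + n/σ² = 1/359.8609 + 15/78.4996 = (σ² + n·σ₀²)/(σ₀²σ²) = 5476.4131/(359.8609·78.4996); posterior variance σₙ² = σ₀²σ²/(σ² + n·σ₀²) = 359.8609·78.4996/5476.4131 = 5.158292.
Posterior SD = √σₙ² = √(359.8609·78.4996/5476.4131) = 2.2712.

2.2712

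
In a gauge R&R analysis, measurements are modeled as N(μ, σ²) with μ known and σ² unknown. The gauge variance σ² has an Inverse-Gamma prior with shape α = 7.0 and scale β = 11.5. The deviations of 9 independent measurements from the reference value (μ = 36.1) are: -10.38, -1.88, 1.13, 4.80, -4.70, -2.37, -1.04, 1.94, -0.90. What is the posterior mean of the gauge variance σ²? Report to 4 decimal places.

9.1408

With known mean μ and an Inverse-Gamma(α, β) prior on σ², the Normal likelihood is conjugate: posterior is Inv-Gamma(α + n/2, β + Σ(xᵢ−μ)²/2).
Σ(xᵢ−μ)² = (-10.38)² + (-1.88)² + (1.13)² + (4.80)² + (-4.70)² + (-2.37)² + (-1.04)² + (1.94)² + (-0.90)² = 168.9578.
Posterior: Inv-Gamma(7.0 + 9/2, 11.5 + 168.9578/2) = Inv-Gamma(11.50, 95.97890).
E[σ²|data] = β/(α−1) = 95.97890/10.50 = 9.1408.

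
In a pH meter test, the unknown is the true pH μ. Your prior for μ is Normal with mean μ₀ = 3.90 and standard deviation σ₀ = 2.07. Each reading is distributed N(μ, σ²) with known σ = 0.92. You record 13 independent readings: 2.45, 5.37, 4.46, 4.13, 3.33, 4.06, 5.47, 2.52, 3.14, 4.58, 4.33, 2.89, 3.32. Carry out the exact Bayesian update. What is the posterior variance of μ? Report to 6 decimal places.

0.064133

For Normal data with known variance σ², a Normal(μ₀, σ₀²) prior on μ is conjugate. Posterior precision = 1/σ₀² + n/σ²; posterior mean is the precision-weighted average of μ₀ and x̄.
σ₀² = 2.07² = 4.2849, σ² = 0.92² = 0.8464; σ² + n·σ₀² = 0.8464 + 13·4.2849 = 56.5501.
Posterior precision = 1/σ₀² + n/σ² = 1/4.2849 + 13/0.8464 = (σ² + n·σ₀²)/(σ₀²σ²) = 56.5501/(4.2849·0.8464); posterior variance σₙ² = σ₀²σ²/(σ² + n·σ₀²) = 4.2849·0.8464/56.5501 = 0.064133.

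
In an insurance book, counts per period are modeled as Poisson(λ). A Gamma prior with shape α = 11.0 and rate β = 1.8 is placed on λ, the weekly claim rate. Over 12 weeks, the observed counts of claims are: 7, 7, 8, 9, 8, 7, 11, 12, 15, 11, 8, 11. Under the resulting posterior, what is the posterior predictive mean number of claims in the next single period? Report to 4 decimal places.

With a Gamma(shape α, rate β) prior, the Poisson likelihood is conjugate: the posterior is Gamma(α + ΣXᵢ, β + n).
Sum of counts S = 114 over n = 12 weeks.
Posterior: Gamma(α+S, β+n) = Gamma(11.0+114, 1.8+12) = Gamma(125.0, 13.8).
The predictive distribution for one future period is NegBinom with mean α/β = 9.0580.

9.0580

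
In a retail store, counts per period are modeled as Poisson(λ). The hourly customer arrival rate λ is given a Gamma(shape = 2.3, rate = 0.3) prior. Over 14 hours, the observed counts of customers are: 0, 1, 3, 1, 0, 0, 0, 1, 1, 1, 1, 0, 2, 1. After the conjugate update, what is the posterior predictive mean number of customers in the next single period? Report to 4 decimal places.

With a Gamma(shape α, rate β) prior, the Poisson likelihood is conjugate: the posterior is Gamma(α + ΣXᵢ, β + n).
Sum of counts S = 12 over n = 14 hours.
Posterior: Gamma(α+S, β+n) = Gamma(2.3+12, 0.3+14) = Gamma(14.3, 14.3).
The predictive distribution for one future period is NegBinom with mean α/β = 1.0000.

1.0000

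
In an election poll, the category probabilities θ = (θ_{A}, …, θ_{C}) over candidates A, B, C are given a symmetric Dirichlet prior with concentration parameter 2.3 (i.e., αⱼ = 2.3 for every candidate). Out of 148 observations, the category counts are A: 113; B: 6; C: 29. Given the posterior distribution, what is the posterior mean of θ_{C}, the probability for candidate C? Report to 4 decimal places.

The Dirichlet prior is conjugate to the Multinomial likelihood: each posterior αⱼ = prior αⱼ + observed count nⱼ.
Posterior concentration: (115.3, 8.3, 31.3), total = 154.9.
E[θ_{C}|data] = α_{C}/Σα = 31.3/154.9 = 0.2021.

0.2021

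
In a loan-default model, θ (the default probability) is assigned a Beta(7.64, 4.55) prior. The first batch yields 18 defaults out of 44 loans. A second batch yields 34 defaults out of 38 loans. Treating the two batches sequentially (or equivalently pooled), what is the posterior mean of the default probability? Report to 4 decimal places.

The Beta prior is conjugate to a Binomial/Bernoulli likelihood; the update adds successes to α and failures to β.
After batch 1: Beta(7.64+18, 4.55+26) = Beta(25.64, 30.55).
After batch 2: Beta(25.64+34, 30.55+4) = Beta(59.64, 34.55).
Posterior mean = α/(α+β) = 59.64/94.19 = 0.6332.

0.6332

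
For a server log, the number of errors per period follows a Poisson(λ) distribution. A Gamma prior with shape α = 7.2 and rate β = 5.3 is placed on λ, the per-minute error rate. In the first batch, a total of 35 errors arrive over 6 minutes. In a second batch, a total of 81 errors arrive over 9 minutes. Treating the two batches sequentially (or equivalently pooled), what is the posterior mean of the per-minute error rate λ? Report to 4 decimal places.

With a Gamma(shape α, rate β) prior, the Poisson likelihood is conjugate: the posterior is Gamma(α + ΣXᵢ, β + n).
After batch 1: Gamma(α+S, β+n) = Gamma(7.2+35, 5.3+6) = Gamma(42.2, 11.3).
After batch 2: Gamma(α+S, β+n) = Gamma(42.2+81, 11.3+9) = Gamma(123.2, 20.3).
Posterior mean = α/β = 123.2/20.3 = 6.0690.

6.0690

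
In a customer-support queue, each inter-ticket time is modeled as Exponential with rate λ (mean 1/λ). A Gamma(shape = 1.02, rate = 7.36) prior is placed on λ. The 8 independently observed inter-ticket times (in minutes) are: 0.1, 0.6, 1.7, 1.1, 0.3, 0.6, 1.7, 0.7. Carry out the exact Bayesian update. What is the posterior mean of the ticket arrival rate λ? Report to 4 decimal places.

With a Gamma(shape α, rate β) prior on the exponential rate λ, the posterior after n observations with total T = Σxᵢ is Gamma(α+n, β+T).
Sum of observations T = 6.8 minutes; n = 8.
Posterior: Gamma(1.02+8, 7.36+6.8) = Gamma(9.02, 14.16).
Posterior mean of λ = α/β = 9.02/14.16 = 0.6370.

0.6370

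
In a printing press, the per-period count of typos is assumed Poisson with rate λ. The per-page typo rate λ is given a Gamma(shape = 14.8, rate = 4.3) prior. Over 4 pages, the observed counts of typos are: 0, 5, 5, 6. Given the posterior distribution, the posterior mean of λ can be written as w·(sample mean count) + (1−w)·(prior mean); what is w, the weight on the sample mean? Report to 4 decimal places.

0.4819

With a Gamma(shape α, rate β) prior, the Poisson likelihood is conjugate: the posterior is Gamma(α + ΣXᵢ, β + n).
Posterior mean = (α₀+S)/(β₀+n) = [n/(β₀+n)]·(S/n) + [β₀/(β₀+n)]·(α₀/β₀), so only n and β₀ enter the weight.
Weight on data w = n/(β₀+n) = 4/(4.3+4) = 4/8.3 = 0.4819.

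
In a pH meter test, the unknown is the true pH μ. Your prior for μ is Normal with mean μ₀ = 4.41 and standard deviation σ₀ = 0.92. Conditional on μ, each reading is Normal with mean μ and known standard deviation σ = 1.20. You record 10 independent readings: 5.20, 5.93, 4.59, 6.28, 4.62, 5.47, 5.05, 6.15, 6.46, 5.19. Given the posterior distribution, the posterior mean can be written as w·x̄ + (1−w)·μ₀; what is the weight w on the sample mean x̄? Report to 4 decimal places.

For Normal data with known variance σ², a Normal(μ₀, σ₀²) prior on μ is conjugate. Posterior precision = 1/σ₀² + n/σ²; posterior mean is the precision-weighted average of μ₀ and x̄.
σ₀² = 0.92² = 0.8464, σ² = 1.20² = 1.44. Prior precision 1/σ₀² = 1/0.8464; data precision n/σ² = 10/1.44.
w = (n/σ²)/(1/σ₀² + n/σ²) = n·σ₀²/(σ² + n·σ₀²) = 10·0.8464/(1.44 + 10·0.8464) = 8.464/9.904 = 0.8546.

0.8546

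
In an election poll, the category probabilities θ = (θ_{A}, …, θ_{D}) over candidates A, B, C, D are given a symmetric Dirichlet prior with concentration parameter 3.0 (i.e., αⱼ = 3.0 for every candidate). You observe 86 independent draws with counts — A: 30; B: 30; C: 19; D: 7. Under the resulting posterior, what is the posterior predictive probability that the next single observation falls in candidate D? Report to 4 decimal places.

The Dirichlet prior is conjugate to the Multinomial likelihood: each posterior αⱼ = prior αⱼ + observed count nⱼ.
Posterior concentration: (33.0, 33.0, 22.0, 10.0), total = 98.0.
P(next = D | data) = α_{D}/Σα = 0.1020.

0.1020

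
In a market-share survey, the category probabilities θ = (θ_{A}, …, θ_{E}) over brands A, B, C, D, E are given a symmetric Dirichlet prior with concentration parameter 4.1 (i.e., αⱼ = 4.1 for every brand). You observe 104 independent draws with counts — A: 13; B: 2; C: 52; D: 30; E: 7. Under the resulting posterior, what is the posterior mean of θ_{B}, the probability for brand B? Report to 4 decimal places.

The Dirichlet prior is conjugate to the Multinomial likelihood: each posterior αⱼ = prior αⱼ + observed count nⱼ.
Posterior concentration: (17.1, 6.1, 56.1, 34.1, 11.1), total = 124.5.
E[θ_{B}|data] = α_{B}/Σα = 6.1/124.5 = 0.0490.

0.0490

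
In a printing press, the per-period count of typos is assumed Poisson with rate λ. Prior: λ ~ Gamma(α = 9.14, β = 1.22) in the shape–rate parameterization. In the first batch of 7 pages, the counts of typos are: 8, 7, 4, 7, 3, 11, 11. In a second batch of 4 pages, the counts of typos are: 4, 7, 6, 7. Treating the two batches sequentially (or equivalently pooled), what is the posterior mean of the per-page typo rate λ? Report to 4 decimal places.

6.8854

With a Gamma(shape α, rate β) prior, the Poisson likelihood is conjugate: the posterior is Gamma(α + ΣXᵢ, β + n).
Batch 1: sum of counts S = 51 over n = 7 pages.
After batch 1: Gamma(α+S, β+n) = Gamma(9.14+51, 1.22+7) = Gamma(60.14, 8.22).
Batch 2: sum of counts S = 24 over n = 4 pages.
After batch 2: Gamma(α+S, β+n) = Gamma(60.14+24, 8.22+4) = Gamma(84.14, 12.22).
Posterior mean = α/β = 84.14/12.22 = 6.8854.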